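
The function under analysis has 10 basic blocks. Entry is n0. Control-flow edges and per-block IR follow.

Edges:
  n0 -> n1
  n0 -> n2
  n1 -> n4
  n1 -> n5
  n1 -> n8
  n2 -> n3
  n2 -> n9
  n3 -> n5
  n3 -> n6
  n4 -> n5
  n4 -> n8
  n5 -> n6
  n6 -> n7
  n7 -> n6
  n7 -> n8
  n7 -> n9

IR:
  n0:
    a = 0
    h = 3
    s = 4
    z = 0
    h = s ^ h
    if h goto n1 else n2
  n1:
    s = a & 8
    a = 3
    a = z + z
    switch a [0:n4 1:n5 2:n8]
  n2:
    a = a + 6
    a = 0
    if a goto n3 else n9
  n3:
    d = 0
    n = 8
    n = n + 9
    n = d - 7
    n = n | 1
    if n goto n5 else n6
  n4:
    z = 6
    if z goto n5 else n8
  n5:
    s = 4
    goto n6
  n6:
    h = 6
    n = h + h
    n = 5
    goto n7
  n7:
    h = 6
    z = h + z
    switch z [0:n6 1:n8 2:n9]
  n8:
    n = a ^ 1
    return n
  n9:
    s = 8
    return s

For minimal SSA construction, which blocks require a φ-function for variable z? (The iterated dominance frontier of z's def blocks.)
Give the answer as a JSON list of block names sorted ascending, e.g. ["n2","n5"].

idom tree: n1←n0 n2←n0 n3←n2 n4←n1 n5←n0 n6←n0 n7←n6 n8←n0 n9←n0
Join-block Dom:
  n5: preds {n1,n3,n4}: {n0,n1} ∩ {n0,n2,n3} ∩ {n0,n1,n4} = {n0}; idom=n0
  n6: preds {n3,n5,n7}: {n0,n2,n3} ∩ {n0,n5} ∩ {n0,n6,n7} = {n0}; idom=n0
  n8: preds {n1,n4,n7}: {n0,n1} ∩ {n0,n1,n4} ∩ {n0,n6,n7} = {n0}; idom=n0
  n9: preds {n2,n7}: {n0,n2} ∩ {n0,n6,n7} = {n0}; idom=n0

DF derivation:
  n5←n1: walk n1 to n0
  n5←n3: walk n3→n2 to n0
  n5←n4: walk n4→n1 to n0
  n6←n3: walk n3→n2 to n0
  n6←n5: walk n5 to n0
  n6←n7: walk n7→n6 to n0
  n8←n1: walk n1 to n0
  n8←n4: walk n4→n1 to n0
  n8←n7: walk n7→n6 to n0
  n9←n2: walk n2 to n0
  n9←n7: walk n7→n6 to n0
  n0 → ∅
  n1 → {n5,n8}
  n2 → {n5,n6,n9}
  n3 → {n5,n6}
  n4 → {n5,n8}
  n5 → {n6}
  n6 → {n6,n8,n9}
  n7 → {n6,n8,n9}
  n8 → ∅
  n9 → ∅

φ for z: defs {n0,n4,n7}
  DF⁺ = {n5,n6,n8,n9}

Answer: ["n5", "n6", "n8", "n9"]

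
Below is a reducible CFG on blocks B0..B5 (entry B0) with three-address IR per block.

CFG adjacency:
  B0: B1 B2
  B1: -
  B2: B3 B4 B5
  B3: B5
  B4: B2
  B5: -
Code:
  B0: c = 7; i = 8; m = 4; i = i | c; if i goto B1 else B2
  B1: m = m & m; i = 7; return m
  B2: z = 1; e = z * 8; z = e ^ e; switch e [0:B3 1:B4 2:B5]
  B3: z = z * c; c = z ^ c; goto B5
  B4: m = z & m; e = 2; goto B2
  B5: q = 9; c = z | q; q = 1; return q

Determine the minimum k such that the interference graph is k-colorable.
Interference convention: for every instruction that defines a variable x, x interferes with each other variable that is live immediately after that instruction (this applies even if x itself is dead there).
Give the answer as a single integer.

Answer: 4

Analysis:
def/use:
  B0: def={c,i,m} ue=∅
  B1: def={i,m} ue={m}
  B2: def={e,z} ue=∅
  B3: def={c,z} ue={c,z}
  B4: def={e,m} ue={m,z}
  B5: def={c,q} ue={z}

Backward fixpoint:
  B0: in=∅ out={c,m}
  B1: in={m} out=∅
  B2: in={c,m} out={c,m,z}
  B3: in={c,z} out={z}
  B4: in={c,m,z} out={c,m}
  B5: in={z} out=∅

Conflict graph:
  c: {e,i,m,z}
  e: {c,m,z}
  i: {c,m}
  m: {c,e,i,z}
  q: {z}
  z: {c,e,m,q}

Registers:
  {c,e,m,z} pairwise interfere (4-clique) ⇒ χ ≥ 4
  4-colouring: r0={c,q}  r1={m}  r2={i,z}  r3={e}
  χ = 4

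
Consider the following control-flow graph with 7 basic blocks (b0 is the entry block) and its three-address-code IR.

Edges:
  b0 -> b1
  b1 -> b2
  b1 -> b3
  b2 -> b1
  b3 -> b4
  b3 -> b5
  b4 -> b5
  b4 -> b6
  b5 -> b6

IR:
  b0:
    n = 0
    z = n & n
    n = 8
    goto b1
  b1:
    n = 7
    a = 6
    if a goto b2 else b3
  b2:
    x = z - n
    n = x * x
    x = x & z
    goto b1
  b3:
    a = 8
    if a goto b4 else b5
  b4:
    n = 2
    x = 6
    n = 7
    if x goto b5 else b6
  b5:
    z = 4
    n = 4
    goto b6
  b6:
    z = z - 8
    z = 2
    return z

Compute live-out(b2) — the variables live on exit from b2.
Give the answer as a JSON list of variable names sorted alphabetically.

Answer: ["z"]

Working:
def/use:
  b0 def {n,z} use ∅
  b1 def {a,n} use ∅
  b2 def {n,x} use {n,z}
  b3 def {a} use ∅
  b4 def {n,x} use ∅
  b5 def {n,z} use ∅
  b6 def {z} use {z}

Live sets:
  b0 li=∅ lo={z}
  b1 li={z} lo={n,z}
  b2 li={n,z} lo={z}
  b3 li={z} lo={z}
  b4 li={z} lo={z}
  b5 li=∅ lo={z}
  b6 li={z} lo=∅

live-out(b2) = ["z"]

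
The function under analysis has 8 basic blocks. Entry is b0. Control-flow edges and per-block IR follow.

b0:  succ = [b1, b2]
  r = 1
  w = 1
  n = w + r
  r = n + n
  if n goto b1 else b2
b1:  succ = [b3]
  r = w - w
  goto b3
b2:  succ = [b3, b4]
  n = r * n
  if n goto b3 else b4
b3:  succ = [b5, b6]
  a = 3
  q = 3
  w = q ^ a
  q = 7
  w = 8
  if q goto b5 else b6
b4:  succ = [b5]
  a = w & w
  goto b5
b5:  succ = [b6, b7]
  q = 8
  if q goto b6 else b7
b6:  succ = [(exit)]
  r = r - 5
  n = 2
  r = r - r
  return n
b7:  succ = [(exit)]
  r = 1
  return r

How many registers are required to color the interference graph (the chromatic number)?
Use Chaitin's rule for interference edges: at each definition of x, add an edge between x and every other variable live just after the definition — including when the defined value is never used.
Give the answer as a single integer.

Answer: 3

Derivation:
Block summaries:
  b0: def={n,r,w} ue=∅
  b1: def={r} ue={w}
  b2: def={n} ue={n,r}
  b3: def={a,q,w} ue=∅
  b4: def={a} ue={w}
  b5: def={q} ue=∅
  b6: def={n,r} ue={r}
  b7: def={r} ue=∅

Liveness:
  b0: in=∅ out={n,r,w}
  b1: in={w} out={r}
  b2: in={n,r,w} out={r,w}
  b3: in={r} out={r}
  b4: in={r,w} out={r}
  b5: in={r} out={r}
  b6: in={r} out=∅
  b7: in=∅ out=∅

Interference:
  a — {q,r}
  n — {r,w}
  q — {a,r,w}
  r — {a,n,q,w}
  w — {n,q,r}

Colouring:
  {a,q,r} pairwise interfere (3-clique) ⇒ χ ≥ 3
  3-colouring: R0={r}  R1={n,q}  R2={a,w}
  χ = 3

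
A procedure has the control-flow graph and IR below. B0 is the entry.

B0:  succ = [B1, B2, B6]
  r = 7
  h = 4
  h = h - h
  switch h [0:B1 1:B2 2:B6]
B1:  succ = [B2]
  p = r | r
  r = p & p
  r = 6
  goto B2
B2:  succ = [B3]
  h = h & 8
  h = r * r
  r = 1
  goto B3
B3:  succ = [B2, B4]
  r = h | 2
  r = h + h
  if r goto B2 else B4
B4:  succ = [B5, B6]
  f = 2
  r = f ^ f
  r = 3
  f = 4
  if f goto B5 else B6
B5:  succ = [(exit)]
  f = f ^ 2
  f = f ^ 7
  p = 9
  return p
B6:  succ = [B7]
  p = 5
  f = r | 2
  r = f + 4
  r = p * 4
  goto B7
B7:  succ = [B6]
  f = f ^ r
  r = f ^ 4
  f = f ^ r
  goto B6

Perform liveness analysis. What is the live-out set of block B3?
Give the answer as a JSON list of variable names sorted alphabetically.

Answer: ["h", "r"]

Analysis:
def/use:
  B0 def {h,r} use ∅
  B1 def {p,r} use {r}
  B2 def {h,r} use {h,r}
  B3 def {r} use {h}
  B4 def {f,r} use ∅
  B5 def {f,p} use {f}
  B6 def {f,p,r} use {r}
  B7 def {f,r} use {f,r}

Live sets:
  B0: in=∅ out={h,r}
  B1: in={h,r} out={h,r}
  B2: in={h,r} out={h}
  B3: in={h} out={h,r}
  B4: in=∅ out={f,r}
  B5: in={f} out=∅
  B6: in={r} out={f,r}
  B7: in={f,r} out={r}

live-out(B3) = ["h", "r"]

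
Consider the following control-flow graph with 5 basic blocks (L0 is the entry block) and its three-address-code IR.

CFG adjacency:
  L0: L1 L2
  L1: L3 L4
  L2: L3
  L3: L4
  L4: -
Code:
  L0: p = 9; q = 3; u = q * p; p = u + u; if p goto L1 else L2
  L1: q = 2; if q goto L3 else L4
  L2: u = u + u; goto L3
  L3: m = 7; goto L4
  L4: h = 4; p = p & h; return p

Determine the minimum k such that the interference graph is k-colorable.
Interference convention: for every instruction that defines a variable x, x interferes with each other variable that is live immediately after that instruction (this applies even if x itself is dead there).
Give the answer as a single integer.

Answer: 2

Analysis:
Block summaries:
  L0: {p,q,u} / ∅
  L1: {q} / ∅
  L2: {u} / {u}
  L3: {m} / ∅
  L4: {h,p} / {p}

Backward fixpoint:
  L0: in=∅ out={p,u}
  L1: in={p} out={p}
  L2: in={p,u} out={p}
  L3: in={p} out={p}
  L4: in={p} out=∅

Interference:
  h — {p}
  m — {p}
  p — {h,m,q,u}
  q — {p}
  u — {p}

Chromatic number:
  lower bound: {h,p} mutually conflict ⇒ χ ≥ 2
  2-colouring: r0={p}  r1={h,m,q,u}
  χ = 2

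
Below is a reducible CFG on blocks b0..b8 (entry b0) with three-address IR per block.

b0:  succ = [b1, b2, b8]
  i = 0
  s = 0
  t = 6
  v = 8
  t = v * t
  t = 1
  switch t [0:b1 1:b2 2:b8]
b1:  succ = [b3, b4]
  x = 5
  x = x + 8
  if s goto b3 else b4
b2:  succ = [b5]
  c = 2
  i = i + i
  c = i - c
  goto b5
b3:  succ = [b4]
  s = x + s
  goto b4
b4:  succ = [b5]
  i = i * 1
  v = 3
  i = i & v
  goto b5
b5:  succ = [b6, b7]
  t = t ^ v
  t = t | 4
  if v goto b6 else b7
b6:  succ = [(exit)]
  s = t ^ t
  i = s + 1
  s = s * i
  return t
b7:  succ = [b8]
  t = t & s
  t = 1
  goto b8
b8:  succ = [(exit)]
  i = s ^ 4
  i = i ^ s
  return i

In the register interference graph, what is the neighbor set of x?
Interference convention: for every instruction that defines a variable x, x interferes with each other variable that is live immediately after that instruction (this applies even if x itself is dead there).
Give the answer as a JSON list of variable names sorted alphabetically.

Block summaries:
  b0: def={i,s,t,v} ue=∅
  b1: def={x} ue={s}
  b2: def={c,i} ue={i}
  b3: def={s} ue={s,x}
  b4: def={i,v} ue={i}
  b5: def={t} ue={t,v}
  b6: def={i,s} ue={t}
  b7: def={t} ue={s,t}
  b8: def={i} ue={s}

Live sets:
  b0: in=∅ out={i,s,t,v}
  b1: in={i,s,t} out={i,s,t,x}
  b2: in={i,s,t,v} out={s,t,v}
  b3: in={i,s,t,x} out={i,s,t}
  b4: in={i,s,t} out={s,t,v}
  b5: in={s,t,v} out={s,t}
  b6: in={t} out=∅
  b7: in={s,t} out={s}
  b8: in={s} out=∅

Interference:
  c↔{i,s,t,v}
  i↔{c,s,t,v,x}
  s↔{c,i,t,v,x}
  t↔{c,i,s,v,x}
  v↔{c,i,s,t}
  x↔{i,s,t}

N(x) = ["i", "s", "t"]

Answer: ["i", "s", "t"]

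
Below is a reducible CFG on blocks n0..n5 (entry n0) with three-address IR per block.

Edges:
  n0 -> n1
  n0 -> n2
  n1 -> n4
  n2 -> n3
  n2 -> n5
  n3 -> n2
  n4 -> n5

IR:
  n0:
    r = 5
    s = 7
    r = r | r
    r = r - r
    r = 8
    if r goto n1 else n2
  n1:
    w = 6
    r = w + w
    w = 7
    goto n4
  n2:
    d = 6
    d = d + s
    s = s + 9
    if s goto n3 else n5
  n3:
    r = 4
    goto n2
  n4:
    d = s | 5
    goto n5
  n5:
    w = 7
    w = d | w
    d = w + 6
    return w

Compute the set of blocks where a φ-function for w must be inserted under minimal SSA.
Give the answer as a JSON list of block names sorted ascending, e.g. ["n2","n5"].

idom tree: n1←n0 n2←n0 n3←n2 n4←n1 n5←n0
Join-block Dom:
  n2: preds {n0,n3}: {n0} ∩ {n0,n2,n3} = {n0}; idom=n0
  n5: preds {n2,n4}: {n0,n2} ∩ {n0,n1,n4} = {n0}; idom=n0

Frontier:
  join n2 pred n0: · stop@n0
  join n2 pred n3: n3→n2 stop@n0
  join n5 pred n2: n2 stop@n0
  join n5 pred n4: n4→n1 stop@n0
  n0 → ∅
  n1 → {n5}
  n2 → {n2,n5}
  n3 → {n2}
  n4 → {n5}
  n5 → ∅

φ for w: defs {n1,n5}
  DF⁺ = {n5}

Answer: ["n5"]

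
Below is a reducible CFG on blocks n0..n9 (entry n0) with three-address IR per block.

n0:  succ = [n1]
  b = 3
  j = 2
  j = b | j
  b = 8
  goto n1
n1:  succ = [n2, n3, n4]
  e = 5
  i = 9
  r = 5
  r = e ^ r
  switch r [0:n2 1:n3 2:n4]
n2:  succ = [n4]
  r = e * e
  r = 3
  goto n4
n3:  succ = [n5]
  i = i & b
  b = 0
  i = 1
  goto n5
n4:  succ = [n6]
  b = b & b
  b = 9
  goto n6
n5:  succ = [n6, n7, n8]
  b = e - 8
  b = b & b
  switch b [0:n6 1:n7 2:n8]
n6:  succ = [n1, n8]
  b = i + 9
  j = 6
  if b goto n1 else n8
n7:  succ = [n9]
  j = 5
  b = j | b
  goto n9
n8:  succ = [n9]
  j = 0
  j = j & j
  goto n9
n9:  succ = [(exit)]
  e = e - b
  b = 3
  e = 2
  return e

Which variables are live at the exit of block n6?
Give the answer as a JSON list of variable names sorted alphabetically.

Answer: ["b", "e"]

Analysis:
def/use:
  n0: {b,j} / ∅
  n1: {e,i,r} / ∅
  n2: {r} / {e}
  n3: {b,i} / {b,i}
  n4: {b} / {b}
  n5: {b} / {e}
  n6: {b,j} / {i}
  n7: {b,j} / {b}
  n8: {j} / ∅
  n9: {b,e} / {b,e}

Backward fixpoint:
  n0 li=∅ lo={b}
  n1 li={b} lo={b,e,i}
  n2 li={b,e,i} lo={b,e,i}
  n3 li={b,e,i} lo={e,i}
  n4 li={b,e,i} lo={e,i}
  n5 li={e,i} lo={b,e,i}
  n6 li={e,i} lo={b,e}
  n7 li={b,e} lo={b,e}
  n8 li={b,e} lo={b,e}
  n9 li={b,e} lo=∅

live-out(n6) = ["b", "e"]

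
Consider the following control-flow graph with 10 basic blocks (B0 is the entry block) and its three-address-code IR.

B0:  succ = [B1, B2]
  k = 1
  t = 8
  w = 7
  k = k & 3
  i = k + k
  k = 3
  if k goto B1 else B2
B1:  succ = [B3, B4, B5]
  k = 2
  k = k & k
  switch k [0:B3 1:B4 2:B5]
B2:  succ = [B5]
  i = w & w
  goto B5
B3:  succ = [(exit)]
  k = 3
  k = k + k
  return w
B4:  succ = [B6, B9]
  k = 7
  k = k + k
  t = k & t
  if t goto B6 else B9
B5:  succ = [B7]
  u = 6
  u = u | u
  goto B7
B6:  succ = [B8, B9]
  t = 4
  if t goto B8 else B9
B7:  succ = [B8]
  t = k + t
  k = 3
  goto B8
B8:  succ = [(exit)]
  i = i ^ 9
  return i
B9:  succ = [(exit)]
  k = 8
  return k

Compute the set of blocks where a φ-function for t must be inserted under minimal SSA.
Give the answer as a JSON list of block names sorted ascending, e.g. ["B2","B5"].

idom tree: B1←B0 B2←B0 B3←B1 B4←B1 B5←B0 B6←B4 B7←B5 B8←B0 B9←B4
Dom∩ at merges:
  B5: preds {B1,B2}: {B0,B1} ∩ {B0,B2} = {B0}; idom=B0
  B8: preds {B6,B7}: {B0,B1,B4,B6} ∩ {B0,B5,B7} = {B0}; idom=B0
  B9: preds {B4,B6}: {B0,B1,B4} ∩ {B0,B1,B4,B6} = {B0,B1,B4}; idom=B4

DF walk-up:
  B5←B1: walk B1 to B0
  B5←B2: walk B2 to B0
  B8←B6: walk B6→B4→B1 to B0
  B8←B7: walk B7→B5 to B0
  B9←B4: walk · to B4
  B9←B6: walk B6 to B4
  B0: DF=∅
  B1: DF={B5,B8}
  B2: DF={B5}
  B3: DF=∅
  B4: DF={B8}
  B5: DF={B8}
  B6: DF={B8,B9}
  B7: DF={B8}
  B8: DF=∅
  B9: DF=∅

φ for t: defs {B0,B4,B6,B7}
  DF⁺ = {B8,B9}

Answer: ["B8", "B9"]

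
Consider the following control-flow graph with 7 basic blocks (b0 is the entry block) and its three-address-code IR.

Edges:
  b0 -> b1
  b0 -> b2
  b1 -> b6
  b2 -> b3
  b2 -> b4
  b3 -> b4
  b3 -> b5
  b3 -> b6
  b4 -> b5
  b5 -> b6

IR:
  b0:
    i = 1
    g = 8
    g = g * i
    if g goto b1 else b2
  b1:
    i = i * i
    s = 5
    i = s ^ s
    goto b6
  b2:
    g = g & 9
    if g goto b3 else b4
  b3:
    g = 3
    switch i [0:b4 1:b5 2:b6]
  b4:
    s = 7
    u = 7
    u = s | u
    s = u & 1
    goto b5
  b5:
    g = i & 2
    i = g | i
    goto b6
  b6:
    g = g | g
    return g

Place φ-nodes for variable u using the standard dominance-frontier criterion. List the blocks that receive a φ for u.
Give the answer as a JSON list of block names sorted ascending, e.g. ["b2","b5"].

idom tree: b1←b0 b2←b0 b3←b2 b4←b2 b5←b2 b6←b0
Dom at joins:
  b4: preds {b2,b3}: {b0,b2} ∩ {b0,b2,b3} = {b0,b2}; idom=b2
  b5: preds {b3,b4}: {b0,b2,b3} ∩ {b0,b2,b4} = {b0,b2}; idom=b2
  b6: preds {b1,b3,b5}: {b0,b1} ∩ {b0,b2,b3} ∩ {b0,b2,b5} = {b0}; idom=b0

Frontier:
  b4←b2: walk · to b2
  b4←b3: walk b3 to b2
  b5←b3: walk b3 to b2
  b5←b4: walk b4 to b2
  b6←b1: walk b1 to b0
  b6←b3: walk b3→b2 to b0
  b6←b5: walk b5→b2 to b0
  DF(b0)=∅
  DF(b1)={b6}
  DF(b2)={b6}
  DF(b3)={b4,b5,b6}
  DF(b4)={b5}
  DF(b5)={b6}
  DF(b6)=∅

φ for u: defs {b4}
  DF⁺ = {b5,b6}

Answer: ["b5", "b6"]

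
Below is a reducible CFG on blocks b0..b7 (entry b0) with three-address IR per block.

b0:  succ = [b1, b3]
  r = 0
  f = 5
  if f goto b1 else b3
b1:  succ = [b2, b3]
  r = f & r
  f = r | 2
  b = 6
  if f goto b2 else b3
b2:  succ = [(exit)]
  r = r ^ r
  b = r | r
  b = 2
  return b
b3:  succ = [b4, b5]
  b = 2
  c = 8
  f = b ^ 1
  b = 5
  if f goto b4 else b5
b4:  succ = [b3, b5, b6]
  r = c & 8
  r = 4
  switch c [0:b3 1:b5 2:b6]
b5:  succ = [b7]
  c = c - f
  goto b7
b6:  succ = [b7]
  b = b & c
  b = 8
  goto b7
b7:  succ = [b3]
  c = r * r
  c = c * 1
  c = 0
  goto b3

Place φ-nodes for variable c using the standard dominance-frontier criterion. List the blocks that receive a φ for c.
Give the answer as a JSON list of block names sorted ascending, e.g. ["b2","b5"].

idom tree: b1←b0 b2←b1 b3←b0 b4←b3 b5←b3 b6←b4 b7←b3
Dom∩ at merges:
  b3: preds {b0,b1,b4,b7}: {b0} ∩ {b0,b1} ∩ {b0,b3,b4} ∩ {b0,b3,b7} = {b0}; idom=b0
  b5: preds {b3,b4}: {b0,b3} ∩ {b0,b3,b4} = {b0,b3}; idom=b3
  b7: preds {b5,b6}: {b0,b3,b5} ∩ {b0,b3,b4,b6} = {b0,b3}; idom=b3

DF walk-up:
  b3←b0: walk · to b0
  b3←b1: walk b1 to b0
  b3←b4: walk b4→b3 to b0
  b3←b7: walk b7→b3 to b0
  b5←b3: walk · to b3
  b5←b4: walk b4 to b3
  b7←b5: walk b5 to b3
  b7←b6: walk b6→b4 to b3
  DF(b0)=∅
  DF(b1)={b3}
  DF(b2)=∅
  DF(b3)={b3}
  DF(b4)={b3,b5,b7}
  DF(b5)={b7}
  DF(b6)={b7}
  DF(b7)={b3}

φ for c: defs {b3,b5,b7}
  DF⁺ = {b3,b7}

Answer: ["b3", "b7"]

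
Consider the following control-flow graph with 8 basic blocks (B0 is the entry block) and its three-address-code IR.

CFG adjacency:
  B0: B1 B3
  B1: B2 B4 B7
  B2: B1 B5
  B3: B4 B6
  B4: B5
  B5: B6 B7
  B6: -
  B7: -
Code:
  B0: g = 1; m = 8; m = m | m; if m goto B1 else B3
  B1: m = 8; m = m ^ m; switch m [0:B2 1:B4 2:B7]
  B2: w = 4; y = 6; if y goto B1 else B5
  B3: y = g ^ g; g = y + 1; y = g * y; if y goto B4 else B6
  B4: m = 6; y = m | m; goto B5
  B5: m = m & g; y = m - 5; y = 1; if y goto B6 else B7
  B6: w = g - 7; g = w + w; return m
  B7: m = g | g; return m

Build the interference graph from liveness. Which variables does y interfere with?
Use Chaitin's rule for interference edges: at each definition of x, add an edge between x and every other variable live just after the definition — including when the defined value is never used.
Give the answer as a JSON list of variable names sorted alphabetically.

Block summaries:
  B0 def {g,m} use ∅
  B1 def {m} use ∅
  B2 def {w,y} use ∅
  B3 def {g,y} use {g}
  B4 def {m,y} use ∅
  B5 def {m,y} use {g,m}
  B6 def {g,w} use {g,m}
  B7 def {m} use {g}

Live sets:
  live B0: ∅→{g,m}
  live B1: {g}→{g,m}
  live B2: {g,m}→{g,m}
  live B3: {g,m}→{g,m}
  live B4: {g}→{g,m}
  live B5: {g,m}→{g,m}
  live B6: {g,m}→∅
  live B7: {g}→∅

Conflict graph:
  g: {m,w,y}
  m: {g,w,y}
  w: {g,m}
  y: {g,m}

N(y) = ["g", "m"]

Answer: ["g", "m"]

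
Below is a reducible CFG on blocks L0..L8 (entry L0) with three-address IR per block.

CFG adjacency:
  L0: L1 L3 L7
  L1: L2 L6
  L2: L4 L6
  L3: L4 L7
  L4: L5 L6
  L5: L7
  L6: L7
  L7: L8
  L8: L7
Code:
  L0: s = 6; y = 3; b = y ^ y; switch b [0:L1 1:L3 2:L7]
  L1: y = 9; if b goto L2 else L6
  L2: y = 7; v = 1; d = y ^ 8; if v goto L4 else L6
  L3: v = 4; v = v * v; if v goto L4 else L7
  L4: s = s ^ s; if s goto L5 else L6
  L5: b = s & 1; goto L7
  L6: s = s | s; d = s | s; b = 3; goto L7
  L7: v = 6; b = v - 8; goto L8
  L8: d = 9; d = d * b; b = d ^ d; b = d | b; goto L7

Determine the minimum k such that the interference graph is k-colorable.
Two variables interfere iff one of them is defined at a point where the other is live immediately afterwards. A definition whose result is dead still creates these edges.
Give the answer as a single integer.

Answer: 3

Derivation:
Per-block:
  L0 def {b,s,y} use ∅
  L1 def {y} use {b}
  L2 def {d,v,y} use ∅
  L3 def {v} use ∅
  L4 def {s} use {s}
  L5 def {b} use {s}
  L6 def {b,d,s} use {s}
  L7 def {b,v} use ∅
  L8 def {b,d} use {b}

Liveness:
  L0 li=∅ lo={b,s}
  L1 li={b,s} lo={s}
  L2 li={s} lo={s}
  L3 li={s} lo={s}
  L4 li={s} lo={s}
  L5 li={s} lo=∅
  L6 li={s} lo=∅
  L7 li=∅ lo={b}
  L8 li={b} lo=∅

Interference:
  b — {d,s,y}
  d — {b,s,v}
  s — {b,d,v,y}
  v — {d,s,y}
  y — {b,s,v}

Colouring:
  lower bound: {b,d,s} mutually conflict ⇒ χ ≥ 3
  3-colouring: r0={s}  r1={b,v}  r2={d,y}
  χ = 3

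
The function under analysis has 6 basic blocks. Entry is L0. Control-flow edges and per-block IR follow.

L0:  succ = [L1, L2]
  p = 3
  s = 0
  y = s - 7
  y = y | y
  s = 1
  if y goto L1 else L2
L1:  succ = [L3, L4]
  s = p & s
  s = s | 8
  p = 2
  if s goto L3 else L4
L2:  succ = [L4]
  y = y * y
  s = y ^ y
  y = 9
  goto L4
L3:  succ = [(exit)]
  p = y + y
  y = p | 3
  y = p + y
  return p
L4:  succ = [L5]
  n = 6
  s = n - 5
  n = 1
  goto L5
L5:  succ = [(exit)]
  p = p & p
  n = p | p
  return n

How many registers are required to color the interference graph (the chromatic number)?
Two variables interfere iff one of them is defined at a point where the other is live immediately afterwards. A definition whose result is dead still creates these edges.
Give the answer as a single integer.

def/use:
  L0: def={p,s,y} ue=∅
  L1: def={p,s} ue={p,s}
  L2: def={s,y} ue={y}
  L3: def={p,y} ue={y}
  L4: def={n,s} ue=∅
  L5: def={n,p} ue={p}

Liveness:
  L0 li=∅ lo={p,s,y}
  L1 li={p,s,y} lo={p,y}
  L2 li={p,y} lo={p}
  L3 li={y} lo=∅
  L4 li={p} lo={p}
  L5 li={p} lo=∅

Interference:
  n: {p}
  p: {n,s,y}
  s: {p,y}
  y: {p,s}

Colouring:
  {p,s,y} pairwise interfere (3-clique) ⇒ χ ≥ 3
  3-colouring: c0={p}  c1={n,s}  c2={y}
  χ = 3

Answer: 3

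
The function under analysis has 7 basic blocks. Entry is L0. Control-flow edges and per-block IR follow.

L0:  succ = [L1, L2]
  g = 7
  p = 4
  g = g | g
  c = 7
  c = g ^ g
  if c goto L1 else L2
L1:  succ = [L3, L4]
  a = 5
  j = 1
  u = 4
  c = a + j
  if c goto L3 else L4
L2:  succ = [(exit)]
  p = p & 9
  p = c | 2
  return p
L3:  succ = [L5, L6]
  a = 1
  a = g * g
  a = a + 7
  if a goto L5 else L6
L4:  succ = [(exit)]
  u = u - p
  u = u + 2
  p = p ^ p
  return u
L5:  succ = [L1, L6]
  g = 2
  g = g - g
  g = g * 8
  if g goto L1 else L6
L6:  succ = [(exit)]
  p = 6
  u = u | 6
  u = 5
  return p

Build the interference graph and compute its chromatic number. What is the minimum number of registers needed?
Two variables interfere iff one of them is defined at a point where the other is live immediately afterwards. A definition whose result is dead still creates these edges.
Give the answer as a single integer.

Answer: 5

Derivation:
Block summaries:
  L0: def={c,g,p} ue=∅
  L1: def={a,c,j,u} ue=∅
  L2: def={p} ue={c,p}
  L3: def={a} ue={g}
  L4: def={p,u} ue={p,u}
  L5: def={g} ue=∅
  L6: def={p,u} ue={u}

Liveness:
  L0: in=∅ out={c,g,p}
  L1: in={g,p} out={g,p,u}
  L2: in={c,p} out=∅
  L3: in={g,p,u} out={p,u}
  L4: in={p,u} out=∅
  L5: in={p,u} out={g,p,u}
  L6: in={u} out=∅

Interfere edges:
  a↔{g,j,p,u}
  c↔{g,p,u}
  g↔{a,c,j,p,u}
  j↔{a,g,p,u}
  p↔{a,c,g,j,u}
  u↔{a,c,g,j,p}

Chromatic number:
  {a,g,j,p,u} pairwise interfere (5-clique) ⇒ χ ≥ 5
  5-colouring: R0={g}  R1={p}  R2={u}  R3={a,c}  R4={j}
  χ = 5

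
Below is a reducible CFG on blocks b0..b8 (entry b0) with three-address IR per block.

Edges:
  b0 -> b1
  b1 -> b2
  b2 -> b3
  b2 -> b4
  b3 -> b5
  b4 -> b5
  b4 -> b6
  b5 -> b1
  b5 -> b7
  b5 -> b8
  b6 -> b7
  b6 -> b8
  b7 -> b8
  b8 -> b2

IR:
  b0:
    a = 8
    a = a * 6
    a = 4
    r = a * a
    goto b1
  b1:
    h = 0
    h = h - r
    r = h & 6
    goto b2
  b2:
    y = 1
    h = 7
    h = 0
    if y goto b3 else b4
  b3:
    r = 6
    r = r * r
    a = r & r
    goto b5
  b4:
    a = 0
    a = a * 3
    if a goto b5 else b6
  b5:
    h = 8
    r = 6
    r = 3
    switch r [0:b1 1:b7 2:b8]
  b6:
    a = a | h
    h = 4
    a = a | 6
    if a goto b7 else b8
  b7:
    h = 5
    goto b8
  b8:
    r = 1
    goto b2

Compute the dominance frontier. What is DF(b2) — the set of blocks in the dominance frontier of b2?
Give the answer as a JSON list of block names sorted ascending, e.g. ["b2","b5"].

Answer: ["b1", "b2"]

Working:
idom tree: b1←b0 b2←b1 b3←b2 b4←b2 b5←b2 b6←b4 b7←b2 b8←b2
Dom∩ at merges:
  b1: preds {b0,b5}: {b0} ∩ {b0,b1,b2,b5} = {b0}; idom=b0
  b2: preds {b1,b8}: {b0,b1} ∩ {b0,b1,b2,b8} = {b0,b1}; idom=b1
  b5: preds {b3,b4}: {b0,b1,b2,b3} ∩ {b0,b1,b2,b4} = {b0,b1,b2}; idom=b2
  b7: preds {b5,b6}: {b0,b1,b2,b5} ∩ {b0,b1,b2,b4,b6} = {b0,b1,b2}; idom=b2
  b8: preds {b5,b6,b7}: {b0,b1,b2,b5} ∩ {b0,b1,b2,b4,b6} ∩ {b0,b1,b2,b7} = {b0,b1,b2}; idom=b2

DF derivation:
  join b1 pred b0: · stop@b0
  join b1 pred b5: b5→b2→b1 stop@b0
  join b2 pred b1: · stop@b1
  join b2 pred b8: b8→b2 stop@b1
  join b5 pred b3: b3 stop@b2
  join b5 pred b4: b4 stop@b2
  join b7 pred b5: b5 stop@b2
  join b7 pred b6: b6→b4 stop@b2
  join b8 pred b5: b5 stop@b2
  join b8 pred b6: b6→b4 stop@b2
  join b8 pred b7: b7 stop@b2
  b0 → ∅
  b1 → {b1}
  b2 → {b1,b2}
  b3 → {b5}
  b4 → {b5,b7,b8}
  b5 → {b1,b7,b8}
  b6 → {b7,b8}
  b7 → {b8}
  b8 → {b2}

DF(b2) = ["b1", "b2"]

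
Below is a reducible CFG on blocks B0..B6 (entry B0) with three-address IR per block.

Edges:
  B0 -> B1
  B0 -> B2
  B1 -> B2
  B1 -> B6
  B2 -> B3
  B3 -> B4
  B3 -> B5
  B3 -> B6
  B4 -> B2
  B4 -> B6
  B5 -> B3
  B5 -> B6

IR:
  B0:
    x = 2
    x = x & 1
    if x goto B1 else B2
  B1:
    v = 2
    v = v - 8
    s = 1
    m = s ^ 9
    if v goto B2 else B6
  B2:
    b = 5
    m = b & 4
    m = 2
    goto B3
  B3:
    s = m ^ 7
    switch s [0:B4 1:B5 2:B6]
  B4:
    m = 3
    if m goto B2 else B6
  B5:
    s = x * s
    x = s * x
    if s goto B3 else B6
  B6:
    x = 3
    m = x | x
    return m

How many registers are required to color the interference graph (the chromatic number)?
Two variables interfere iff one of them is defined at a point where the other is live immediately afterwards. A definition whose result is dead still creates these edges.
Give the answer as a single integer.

Block summaries:
  B0: {x} / ∅
  B1: {m,s,v} / ∅
  B2: {b,m} / ∅
  B3: {s} / {m}
  B4: {m} / ∅
  B5: {s,x} / {s,x}
  B6: {m,x} / ∅

Live sets:
  live B0: ∅→{x}
  live B1: {x}→{x}
  live B2: {x}→{m,x}
  live B3: {m,x}→{m,s,x}
  live B4: {x}→{x}
  live B5: {m,s,x}→{m,x}
  live B6: ∅→∅

Interfere edges:
  b↔{x}
  m↔{s,v,x}
  s↔{m,v,x}
  v↔{m,s,x}
  x↔{b,m,s,v}

Registers:
  lower bound: {m,s,v,x} mutually conflict ⇒ χ ≥ 4
  assign b→r1 m→r1 s→r2 v→r3 x→r0 — no edge inside a register ⇒ χ ≤ 4
  χ = 4

Answer: 4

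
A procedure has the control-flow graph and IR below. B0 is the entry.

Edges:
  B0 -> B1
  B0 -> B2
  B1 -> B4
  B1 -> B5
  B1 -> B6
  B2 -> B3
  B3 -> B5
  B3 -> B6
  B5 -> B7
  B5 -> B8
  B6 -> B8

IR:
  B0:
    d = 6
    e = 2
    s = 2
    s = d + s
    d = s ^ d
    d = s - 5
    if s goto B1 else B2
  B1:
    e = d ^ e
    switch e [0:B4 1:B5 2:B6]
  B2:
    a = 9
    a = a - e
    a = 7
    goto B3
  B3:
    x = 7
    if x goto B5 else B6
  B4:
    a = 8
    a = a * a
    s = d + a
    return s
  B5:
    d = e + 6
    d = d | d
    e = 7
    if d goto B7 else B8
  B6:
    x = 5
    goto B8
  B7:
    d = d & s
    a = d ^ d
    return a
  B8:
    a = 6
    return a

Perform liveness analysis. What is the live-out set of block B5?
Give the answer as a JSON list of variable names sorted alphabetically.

Answer: ["d", "s"]

Working:
Block summaries:
  B0 def {d,e,s} use ∅
  B1 def {e} use {d,e}
  B2 def {a} use {e}
  B3 def {x} use ∅
  B4 def {a,s} use {d}
  B5 def {d,e} use {e}
  B6 def {x} use ∅
  B7 def {a,d} use {d,s}
  B8 def {a} use ∅

Live sets:
  live B0: ∅→{d,e,s}
  live B1: {d,e,s}→{d,e,s}
  live B2: {e,s}→{e,s}
  live B3: {e,s}→{e,s}
  live B4: {d}→∅
  live B5: {e,s}→{d,s}
  live B6: ∅→∅
  live B7: {d,s}→∅
  live B8: ∅→∅

live-out(B5) = ["d", "s"]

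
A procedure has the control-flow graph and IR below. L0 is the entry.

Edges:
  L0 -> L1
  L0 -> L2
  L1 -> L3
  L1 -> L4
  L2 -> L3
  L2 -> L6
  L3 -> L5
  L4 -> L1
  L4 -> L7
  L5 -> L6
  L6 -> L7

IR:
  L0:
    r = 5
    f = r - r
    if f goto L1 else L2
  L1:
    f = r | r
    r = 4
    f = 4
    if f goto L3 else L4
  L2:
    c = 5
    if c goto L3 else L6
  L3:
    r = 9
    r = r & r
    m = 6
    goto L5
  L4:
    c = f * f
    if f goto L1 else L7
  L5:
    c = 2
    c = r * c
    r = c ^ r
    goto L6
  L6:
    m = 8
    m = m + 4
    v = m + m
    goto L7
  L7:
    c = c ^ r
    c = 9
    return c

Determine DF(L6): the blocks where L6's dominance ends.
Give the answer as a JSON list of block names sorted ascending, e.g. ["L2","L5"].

Answer: ["L7"]

Derivation:
idom tree: L1←L0 L2←L0 L3←L0 L4←L1 L5←L3 L6←L0 L7←L0
Join-block Dom:
  L1: preds {L0,L4}: {L0} ∩ {L0,L1,L4} = {L0}; idom=L0
  L3: preds {L1,L2}: {L0,L1} ∩ {L0,L2} = {L0}; idom=L0
  L6: preds {L2,L5}: {L0,L2} ∩ {L0,L3,L5} = {L0}; idom=L0
  L7: preds {L4,L6}: {L0,L1,L4} ∩ {L0,L6} = {L0}; idom=L0

Frontier:
  L1←L0: walk · to L0
  L1←L4: walk L4→L1 to L0
  L3←L1: walk L1 to L0
  L3←L2: walk L2 to L0
  L6←L2: walk L2 to L0
  L6←L5: walk L5→L3 to L0
  L7←L4: walk L4→L1 to L0
  L7←L6: walk L6 to L0
  DF(L0)=∅
  DF(L1)={L1,L3,L7}
  DF(L2)={L3,L6}
  DF(L3)={L6}
  DF(L4)={L1,L7}
  DF(L5)={L6}
  DF(L6)={L7}
  DF(L7)=∅

DF(L6) = ["L7"]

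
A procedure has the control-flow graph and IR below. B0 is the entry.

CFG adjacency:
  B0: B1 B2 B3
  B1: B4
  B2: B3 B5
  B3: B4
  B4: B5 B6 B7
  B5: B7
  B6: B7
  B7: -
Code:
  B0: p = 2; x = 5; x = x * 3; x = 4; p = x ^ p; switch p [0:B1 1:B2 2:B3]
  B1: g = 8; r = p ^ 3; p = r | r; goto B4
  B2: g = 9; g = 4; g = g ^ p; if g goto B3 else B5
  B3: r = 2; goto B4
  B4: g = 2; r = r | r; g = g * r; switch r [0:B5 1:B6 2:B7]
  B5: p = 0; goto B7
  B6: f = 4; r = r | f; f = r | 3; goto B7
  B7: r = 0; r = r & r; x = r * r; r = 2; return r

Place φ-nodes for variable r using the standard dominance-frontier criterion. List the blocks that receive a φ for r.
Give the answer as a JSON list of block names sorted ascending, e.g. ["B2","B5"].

Answer: ["B4", "B5", "B7"]

Analysis:
idom tree: B1←B0 B2←B0 B3←B0 B4←B0 B5←B0 B6←B4 B7←B0
Dom∩ at merges:
  B3: preds {B0,B2}: {B0} ∩ {B0,B2} = {B0}; idom=B0
  B4: preds {B1,B3}: {B0,B1} ∩ {B0,B3} = {B0}; idom=B0
  B5: preds {B2,B4}: {B0,B2} ∩ {B0,B4} = {B0}; idom=B0
  B7: preds {B4,B5,B6}: {B0,B4} ∩ {B0,B5} ∩ {B0,B4,B6} = {B0}; idom=B0

Frontier:
  B3←B0: walk · to B0
  B3←B2: walk B2 to B0
  B4←B1: walk B1 to B0
  B4←B3: walk B3 to B0
  B5←B2: walk B2 to B0
  B5←B4: walk B4 to B0
  B7←B4: walk B4 to B0
  B7←B5: walk B5 to B0
  B7←B6: walk B6→B4 to B0
  DF(B0)=∅
  DF(B1)={B4}
  DF(B2)={B3,B5}
  DF(B3)={B4}
  DF(B4)={B5,B7}
  DF(B5)={B7}
  DF(B6)={B7}
  DF(B7)=∅

φ for r: defs {B1,B3,B4,B6,B7}
  DF⁺ = {B4,B5,B7}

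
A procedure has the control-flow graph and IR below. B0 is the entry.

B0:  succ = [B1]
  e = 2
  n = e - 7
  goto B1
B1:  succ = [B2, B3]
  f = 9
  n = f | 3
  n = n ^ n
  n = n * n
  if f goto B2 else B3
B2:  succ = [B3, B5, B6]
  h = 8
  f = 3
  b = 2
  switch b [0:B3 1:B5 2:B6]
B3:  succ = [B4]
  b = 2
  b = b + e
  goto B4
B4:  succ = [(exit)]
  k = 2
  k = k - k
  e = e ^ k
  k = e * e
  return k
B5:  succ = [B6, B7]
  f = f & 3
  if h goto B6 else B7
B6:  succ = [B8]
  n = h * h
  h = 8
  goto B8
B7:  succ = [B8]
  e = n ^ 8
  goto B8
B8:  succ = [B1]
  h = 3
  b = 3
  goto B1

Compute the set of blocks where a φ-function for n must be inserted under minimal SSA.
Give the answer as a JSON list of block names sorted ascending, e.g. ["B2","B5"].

Answer: ["B1", "B8"]

Working:
idom tree: B1←B0 B2←B1 B3←B1 B4←B3 B5←B2 B6←B2 B7←B5 B8←B2
Join-block Dom:
  B1: preds {B0,B8}: {B0} ∩ {B0,B1,B2,B8} = {B0}; idom=B0
  B3: preds {B1,B2}: {B0,B1} ∩ {B0,B1,B2} = {B0,B1}; idom=B1
  B6: preds {B2,B5}: {B0,B1,B2} ∩ {B0,B1,B2,B5} = {B0,B1,B2}; idom=B2
  B8: preds {B6,B7}: {B0,B1,B2,B6} ∩ {B0,B1,B2,B5,B7} = {B0,B1,B2}; idom=B2

DF derivation:
  B1←B0: walk · to B0
  B1←B8: walk B8→B2→B1 to B0
  B3←B1: walk · to B1
  B3←B2: walk B2 to B1
  B6←B2: walk · to B2
  B6←B5: walk B5 to B2
  B8←B6: walk B6 to B2
  B8←B7: walk B7→B5 to B2
  DF(B0)=∅
  DF(B1)={B1}
  DF(B2)={B1,B3}
  DF(B3)=∅
  DF(B4)=∅
  DF(B5)={B6,B8}
  DF(B6)={B8}
  DF(B7)={B8}
  DF(B8)={B1}

φ for n: defs {B0,B1,B6}
  DF⁺ = {B1,B8}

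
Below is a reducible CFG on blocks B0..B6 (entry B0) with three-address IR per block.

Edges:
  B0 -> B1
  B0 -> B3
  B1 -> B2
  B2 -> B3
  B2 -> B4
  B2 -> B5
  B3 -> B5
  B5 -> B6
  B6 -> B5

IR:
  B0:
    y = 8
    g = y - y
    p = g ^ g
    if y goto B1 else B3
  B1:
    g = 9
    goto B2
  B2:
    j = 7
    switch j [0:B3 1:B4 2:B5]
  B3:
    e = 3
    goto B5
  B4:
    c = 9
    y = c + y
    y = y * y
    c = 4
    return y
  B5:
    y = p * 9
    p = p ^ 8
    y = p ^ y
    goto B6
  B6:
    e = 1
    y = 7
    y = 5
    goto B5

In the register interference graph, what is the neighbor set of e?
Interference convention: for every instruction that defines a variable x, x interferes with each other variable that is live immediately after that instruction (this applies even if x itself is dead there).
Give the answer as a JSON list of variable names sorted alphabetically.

Per-block:
  B0: {g,p,y} / ∅
  B1: {g} / ∅
  B2: {j} / ∅
  B3: {e} / ∅
  B4: {c,y} / {y}
  B5: {p,y} / {p}
  B6: {e,y} / ∅

Backward fixpoint:
  B0 li=∅ lo={p,y}
  B1 li={p,y} lo={p,y}
  B2 li={p,y} lo={p,y}
  B3 li={p} lo={p}
  B4 li={y} lo=∅
  B5 li={p} lo={p}
  B6 li={p} lo={p}

Interference:
  c↔{y}
  e↔{p}
  g↔{p,y}
  j↔{p,y}
  p↔{e,g,j,y}
  y↔{c,g,j,p}

N(e) = ["p"]

Answer: ["p"]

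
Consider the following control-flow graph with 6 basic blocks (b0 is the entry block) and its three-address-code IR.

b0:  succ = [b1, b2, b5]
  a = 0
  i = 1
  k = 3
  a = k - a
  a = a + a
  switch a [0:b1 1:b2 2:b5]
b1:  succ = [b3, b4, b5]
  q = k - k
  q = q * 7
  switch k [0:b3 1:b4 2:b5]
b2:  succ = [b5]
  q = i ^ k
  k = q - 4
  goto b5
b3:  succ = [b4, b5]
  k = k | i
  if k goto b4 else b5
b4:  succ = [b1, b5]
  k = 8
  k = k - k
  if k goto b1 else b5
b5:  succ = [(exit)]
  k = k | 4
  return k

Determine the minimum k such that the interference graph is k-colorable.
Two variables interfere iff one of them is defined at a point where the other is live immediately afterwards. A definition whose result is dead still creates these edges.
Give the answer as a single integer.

def/use:
  b0: {a,i,k} / ∅
  b1: {q} / {k}
  b2: {k,q} / {i,k}
  b3: {k} / {i,k}
  b4: {k} / ∅
  b5: {k} / {k}

Liveness:
  b0: in=∅ out={i,k}
  b1: in={i,k} out={i,k}
  b2: in={i,k} out={k}
  b3: in={i,k} out={i,k}
  b4: in={i} out={i,k}
  b5: in={k} out=∅

Conflict graph:
  a↔{i,k}
  i↔{a,k,q}
  k↔{a,i,q}
  q↔{i,k}

Chromatic number:
  clique {a,i,k} ⇒ need ≥ 3
  assign a→c2 i→c0 k→c1 q→c2 — no edge inside a register ⇒ χ ≤ 3
  χ = 3

Answer: 3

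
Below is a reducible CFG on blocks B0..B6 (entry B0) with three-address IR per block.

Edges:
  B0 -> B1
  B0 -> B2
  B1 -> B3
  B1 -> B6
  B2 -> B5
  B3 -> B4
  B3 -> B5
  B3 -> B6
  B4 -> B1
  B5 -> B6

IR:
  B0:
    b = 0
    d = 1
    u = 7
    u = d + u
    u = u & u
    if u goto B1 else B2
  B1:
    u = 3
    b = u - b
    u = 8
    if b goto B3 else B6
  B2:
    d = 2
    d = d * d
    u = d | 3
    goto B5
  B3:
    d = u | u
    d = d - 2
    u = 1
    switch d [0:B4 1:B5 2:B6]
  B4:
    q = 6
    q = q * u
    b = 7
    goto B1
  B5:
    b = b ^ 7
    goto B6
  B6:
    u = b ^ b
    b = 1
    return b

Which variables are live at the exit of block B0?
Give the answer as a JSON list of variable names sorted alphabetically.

def/use:
  B0: {b,d,u} / ∅
  B1: {b,u} / {b}
  B2: {d,u} / ∅
  B3: {d,u} / {u}
  B4: {b,q} / {u}
  B5: {b} / {b}
  B6: {b,u} / {b}

Backward fixpoint:
  B0 li=∅ lo={b}
  B1 li={b} lo={b,u}
  B2 li={b} lo={b}
  B3 li={b,u} lo={b,u}
  B4 li={u} lo={b}
  B5 li={b} lo={b}
  B6 li={b} lo=∅

live-out(B0) = ["b"]

Answer: ["b"]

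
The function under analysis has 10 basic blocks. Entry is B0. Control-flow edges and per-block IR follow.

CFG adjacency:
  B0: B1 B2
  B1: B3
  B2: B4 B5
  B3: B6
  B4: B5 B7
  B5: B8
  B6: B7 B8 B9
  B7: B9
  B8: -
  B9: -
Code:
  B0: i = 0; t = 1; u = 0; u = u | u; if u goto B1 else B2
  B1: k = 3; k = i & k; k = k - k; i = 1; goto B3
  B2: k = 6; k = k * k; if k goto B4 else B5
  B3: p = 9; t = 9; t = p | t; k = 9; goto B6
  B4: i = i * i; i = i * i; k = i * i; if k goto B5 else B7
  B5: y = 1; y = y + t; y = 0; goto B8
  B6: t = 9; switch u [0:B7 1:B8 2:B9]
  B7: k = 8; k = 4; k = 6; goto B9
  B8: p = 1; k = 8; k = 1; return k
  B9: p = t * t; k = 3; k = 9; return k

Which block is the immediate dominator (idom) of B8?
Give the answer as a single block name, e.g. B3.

Answer: B0

Working:
idom tree: B1←B0 B2←B0 B3←B1 B4←B2 B5←B2 B6←B3 B7←B0 B8←B0 B9←B0
Dom at joins:
  B5: preds {B2,B4}: {B0,B2} ∩ {B0,B2,B4} = {B0,B2}; idom=B2
  B7: preds {B4,B6}: {B0,B2,B4} ∩ {B0,B1,B3,B6} = {B0}; idom=B0
  B8: preds {B5,B6}: {B0,B2,B5} ∩ {B0,B1,B3,B6} = {B0}; idom=B0
  B9: preds {B6,B7}: {B0,B1,B3,B6} ∩ {B0,B7} = {B0}; idom=B0

idom(B8) = B0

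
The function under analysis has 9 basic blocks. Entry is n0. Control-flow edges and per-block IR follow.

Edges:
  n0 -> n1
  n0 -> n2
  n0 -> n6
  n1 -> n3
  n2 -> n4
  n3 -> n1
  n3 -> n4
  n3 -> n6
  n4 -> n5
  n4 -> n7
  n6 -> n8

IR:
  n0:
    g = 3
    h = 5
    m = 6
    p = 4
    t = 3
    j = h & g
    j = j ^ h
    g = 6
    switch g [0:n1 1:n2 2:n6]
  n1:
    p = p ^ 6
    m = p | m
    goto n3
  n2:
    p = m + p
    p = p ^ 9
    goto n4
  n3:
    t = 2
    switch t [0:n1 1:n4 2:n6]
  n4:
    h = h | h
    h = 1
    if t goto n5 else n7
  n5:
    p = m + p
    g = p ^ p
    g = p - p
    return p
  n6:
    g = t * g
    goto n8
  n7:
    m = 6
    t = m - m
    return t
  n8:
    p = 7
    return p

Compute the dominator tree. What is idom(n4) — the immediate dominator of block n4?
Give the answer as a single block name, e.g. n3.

Answer: n0

Working:
idom tree: n1←n0 n2←n0 n3←n1 n4←n0 n5←n4 n6←n0 n7←n4 n8←n6
Dom∩ at merges:
  n1: preds {n0,n3}: {n0} ∩ {n0,n1,n3} = {n0}; idom=n0
  n4: preds {n2,n3}: {n0,n2} ∩ {n0,n1,n3} = {n0}; idom=n0
  n6: preds {n0,n3}: {n0} ∩ {n0,n1,n3} = {n0}; idom=n0

idom(n4) = n0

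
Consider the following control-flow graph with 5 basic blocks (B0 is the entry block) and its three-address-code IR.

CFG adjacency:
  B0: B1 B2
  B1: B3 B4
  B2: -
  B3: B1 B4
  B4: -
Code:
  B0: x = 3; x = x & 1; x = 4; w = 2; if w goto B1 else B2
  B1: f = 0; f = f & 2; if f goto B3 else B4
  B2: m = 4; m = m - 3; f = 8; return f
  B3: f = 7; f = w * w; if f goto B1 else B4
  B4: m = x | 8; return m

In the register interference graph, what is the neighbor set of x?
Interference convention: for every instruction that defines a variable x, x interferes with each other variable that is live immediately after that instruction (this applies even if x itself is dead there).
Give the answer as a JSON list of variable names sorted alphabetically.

Per-block:
  B0 def {w,x} use ∅
  B1 def {f} use ∅
  B2 def {f,m} use ∅
  B3 def {f} use {w}
  B4 def {m} use {x}

Live sets:
  B0: in=∅ out={w,x}
  B1: in={w,x} out={w,x}
  B2: in=∅ out=∅
  B3: in={w,x} out={w,x}
  B4: in={x} out=∅

Interference:
  f — {w,x}
  m — ∅
  w — {f,x}
  x — {f,w}

N(x) = ["f", "w"]

Answer: ["f", "w"]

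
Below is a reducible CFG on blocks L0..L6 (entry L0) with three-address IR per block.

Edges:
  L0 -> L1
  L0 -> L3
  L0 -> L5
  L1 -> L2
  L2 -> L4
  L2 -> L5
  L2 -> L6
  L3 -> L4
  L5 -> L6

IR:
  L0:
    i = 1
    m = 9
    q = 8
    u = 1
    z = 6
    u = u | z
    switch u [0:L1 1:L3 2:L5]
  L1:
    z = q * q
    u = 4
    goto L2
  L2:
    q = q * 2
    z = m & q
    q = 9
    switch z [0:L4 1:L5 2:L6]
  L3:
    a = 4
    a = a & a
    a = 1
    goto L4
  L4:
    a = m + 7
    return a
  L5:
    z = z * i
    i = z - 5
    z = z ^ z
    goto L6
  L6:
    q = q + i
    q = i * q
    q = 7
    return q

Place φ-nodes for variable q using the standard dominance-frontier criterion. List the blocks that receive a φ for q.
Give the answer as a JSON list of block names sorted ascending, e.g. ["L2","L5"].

Answer: ["L4", "L5", "L6"]

Working:
idom tree: L1←L0 L2←L1 L3←L0 L4←L0 L5←L0 L6←L0
Dom at joins:
  L4: preds {L2,L3}: {L0,L1,L2} ∩ {L0,L3} = {L0}; idom=L0
  L5: preds {L0,L2}: {L0} ∩ {L0,L1,L2} = {L0}; idom=L0
  L6: preds {L2,L5}: {L0,L1,L2} ∩ {L0,L5} = {L0}; idom=L0

DF derivation:
  join L4 pred L2: L2→L1 stop@L0
  join L4 pred L3: L3 stop@L0
  join L5 pred L0: · stop@L0
  join L5 pred L2: L2→L1 stop@L0
  join L6 pred L2: L2→L1 stop@L0
  join L6 pred L5: L5 stop@L0
  L0: DF=∅
  L1: DF={L4,L5,L6}
  L2: DF={L4,L5,L6}
  L3: DF={L4}
  L4: DF=∅
  L5: DF={L6}
  L6: DF=∅

φ for q: defs {L0,L2,L6}
  DF⁺ = {L4,L5,L6}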